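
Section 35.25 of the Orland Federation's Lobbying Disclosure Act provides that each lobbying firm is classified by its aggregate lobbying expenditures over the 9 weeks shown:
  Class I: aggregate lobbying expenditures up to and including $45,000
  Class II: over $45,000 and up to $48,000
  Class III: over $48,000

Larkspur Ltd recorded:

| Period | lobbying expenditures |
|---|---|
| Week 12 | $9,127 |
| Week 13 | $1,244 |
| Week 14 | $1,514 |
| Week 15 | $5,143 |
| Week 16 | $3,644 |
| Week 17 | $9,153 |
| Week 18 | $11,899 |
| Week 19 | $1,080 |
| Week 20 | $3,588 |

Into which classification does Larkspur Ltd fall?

Aggregate lobbying expenditures: $9,127 + $1,244 + $1,514 + $5,143 + $3,644 + $9,153 + $11,899 + $1,080 + $3,588 = $46,392.
$45,000 < $46,392 ≤ $48,000, so Class II applies.

Class II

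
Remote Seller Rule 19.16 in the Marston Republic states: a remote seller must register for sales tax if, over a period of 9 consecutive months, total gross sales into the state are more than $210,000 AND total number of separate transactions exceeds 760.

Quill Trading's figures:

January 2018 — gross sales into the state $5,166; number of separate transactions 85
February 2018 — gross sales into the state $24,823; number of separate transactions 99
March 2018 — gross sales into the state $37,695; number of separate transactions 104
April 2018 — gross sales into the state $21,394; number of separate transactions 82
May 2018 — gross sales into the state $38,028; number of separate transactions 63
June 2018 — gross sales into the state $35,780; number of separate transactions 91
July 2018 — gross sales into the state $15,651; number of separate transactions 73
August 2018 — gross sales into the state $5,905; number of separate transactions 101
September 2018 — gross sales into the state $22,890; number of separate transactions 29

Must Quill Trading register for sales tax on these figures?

Total gross sales into the state: $5,166 + $24,823 + $37,695 + $21,394 + $38,028 + $35,780 + $15,651 + $5,905 + $22,890 = $207,332 (≤ $210,000).
Total number of separate transactions: 85 + 99 + 104 + 82 + 63 + 91 + 73 + 101 + 29 = 727 (≤ 760).
The test is 'and': the rule requires both, and at least one is not exceeded.

No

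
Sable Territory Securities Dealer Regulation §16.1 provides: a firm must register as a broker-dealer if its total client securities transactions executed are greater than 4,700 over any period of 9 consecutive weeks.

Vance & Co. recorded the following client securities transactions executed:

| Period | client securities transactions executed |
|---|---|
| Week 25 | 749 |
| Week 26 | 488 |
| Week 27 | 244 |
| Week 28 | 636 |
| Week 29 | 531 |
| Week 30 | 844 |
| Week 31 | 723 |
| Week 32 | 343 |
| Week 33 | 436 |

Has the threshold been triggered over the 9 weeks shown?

Total client securities transactions executed: 749 + 488 + 244 + 636 + 531 + 844 + 723 + 343 + 436 = 4,994.
4,994 > 4,700, so the threshold is exceeded.

Yes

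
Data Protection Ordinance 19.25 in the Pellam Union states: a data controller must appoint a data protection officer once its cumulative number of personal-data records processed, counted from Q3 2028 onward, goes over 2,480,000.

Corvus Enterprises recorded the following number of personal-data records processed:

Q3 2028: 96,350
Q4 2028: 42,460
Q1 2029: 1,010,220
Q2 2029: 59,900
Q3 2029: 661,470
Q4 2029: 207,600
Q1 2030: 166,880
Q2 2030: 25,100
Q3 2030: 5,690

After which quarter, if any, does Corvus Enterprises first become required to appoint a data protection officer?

Through Q3 2028: 96,350
Through Q4 2028: 138,810
Through Q1 2029: 1,149,030
Through Q2 2029: 1,208,930
Through Q3 2029: 1,870,400
Through Q4 2029: 2,078,000
Through Q1 2030: 2,244,880
Through Q2 2030: 2,269,980
Through Q3 2030: 2,275,670
Final cumulative total 2,275,670 ≤ 2,480,000; the threshold is never exceeded.

Not triggered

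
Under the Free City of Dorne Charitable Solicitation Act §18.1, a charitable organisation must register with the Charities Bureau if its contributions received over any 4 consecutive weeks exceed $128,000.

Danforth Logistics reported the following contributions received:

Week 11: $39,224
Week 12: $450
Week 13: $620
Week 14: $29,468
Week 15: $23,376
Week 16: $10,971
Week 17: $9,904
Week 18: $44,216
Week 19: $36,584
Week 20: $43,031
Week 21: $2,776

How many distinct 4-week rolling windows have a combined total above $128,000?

1

Week 11–Week 14: $39,224 + $450 + $620 + $29,468 = $69,762 (under)
Week 12–Week 15: $450 + $620 + $29,468 + $23,376 = $53,914 (under)
Week 13–Week 16: $620 + $29,468 + $23,376 + $10,971 = $64,435 (under)
Week 14–Week 17: $29,468 + $23,376 + $10,971 + $9,904 = $73,719 (under)
Week 15–Week 18: $23,376 + $10,971 + $9,904 + $44,216 = $88,467 (under)
Week 16–Week 19: $10,971 + $9,904 + $44,216 + $36,584 = $101,675 (under)
Week 17–Week 20: $9,904 + $44,216 + $36,584 + $43,031 = $133,735 (over)
Week 18–Week 21: $44,216 + $36,584 + $43,031 + $2,776 = $126,607 (under)
1 window exceeds the threshold.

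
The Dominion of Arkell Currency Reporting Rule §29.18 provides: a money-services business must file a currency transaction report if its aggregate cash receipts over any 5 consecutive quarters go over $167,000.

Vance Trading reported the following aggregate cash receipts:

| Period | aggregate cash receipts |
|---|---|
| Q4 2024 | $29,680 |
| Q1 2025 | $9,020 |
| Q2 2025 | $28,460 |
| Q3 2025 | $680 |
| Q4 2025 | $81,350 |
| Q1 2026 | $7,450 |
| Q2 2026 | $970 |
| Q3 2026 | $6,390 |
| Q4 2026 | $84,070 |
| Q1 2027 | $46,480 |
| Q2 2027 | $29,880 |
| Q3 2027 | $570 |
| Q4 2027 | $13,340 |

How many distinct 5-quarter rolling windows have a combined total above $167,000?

4

Q4 2024–Q4 2025: $29,680 + $9,020 + $28,460 + $680 + $81,350 = $149,190 (under)
Q1 2025–Q1 2026: $9,020 + $28,460 + $680 + $81,350 + $7,450 = $126,960 (under)
Q2 2025–Q2 2026: $28,460 + $680 + $81,350 + $7,450 + $970 = $118,910 (under)
Q3 2025–Q3 2026: $680 + $81,350 + $7,450 + $970 + $6,390 = $96,840 (under)
Q4 2025–Q4 2026: $81,350 + $7,450 + $970 + $6,390 + $84,070 = $180,230 (over)
Q1 2026–Q1 2027: $7,450 + $970 + $6,390 + $84,070 + $46,480 = $145,360 (under)
Q2 2026–Q2 2027: $970 + $6,390 + $84,070 + $46,480 + $29,880 = $167,790 (over)
Q3 2026–Q3 2027: $6,390 + $84,070 + $46,480 + $29,880 + $570 = $167,390 (over)
Q4 2026–Q4 2027: $84,070 + $46,480 + $29,880 + $570 + $13,340 = $174,340 (over)
4 windows exceed the threshold.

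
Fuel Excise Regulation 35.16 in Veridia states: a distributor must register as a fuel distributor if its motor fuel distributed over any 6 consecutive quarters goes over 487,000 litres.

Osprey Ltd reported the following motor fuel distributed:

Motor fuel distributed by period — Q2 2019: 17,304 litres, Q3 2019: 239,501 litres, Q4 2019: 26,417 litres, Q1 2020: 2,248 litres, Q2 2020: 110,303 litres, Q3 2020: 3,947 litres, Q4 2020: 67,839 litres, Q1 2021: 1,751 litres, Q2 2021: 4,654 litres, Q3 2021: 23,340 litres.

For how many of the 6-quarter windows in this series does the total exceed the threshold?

0

Q2 2019–Q3 2020: 17,304 litres + 239,501 litres + 26,417 litres + 2,248 litres + 110,303 litres + 3,947 litres = 399,720 litres (under)
Q3 2019–Q4 2020: 239,501 litres + 26,417 litres + 2,248 litres + 110,303 litres + 3,947 litres + 67,839 litres = 450,255 litres (under)
Q4 2019–Q1 2021: 26,417 litres + 2,248 litres + 110,303 litres + 3,947 litres + 67,839 litres + 1,751 litres = 212,505 litres (under)
Q1 2020–Q2 2021: 2,248 litres + 110,303 litres + 3,947 litres + 67,839 litres + 1,751 litres + 4,654 litres = 190,742 litres (under)
Q2 2020–Q3 2021: 110,303 litres + 3,947 litres + 67,839 litres + 1,751 litres + 4,654 litres + 23,340 litres = 211,834 litres (under)
0 windows exceed the threshold.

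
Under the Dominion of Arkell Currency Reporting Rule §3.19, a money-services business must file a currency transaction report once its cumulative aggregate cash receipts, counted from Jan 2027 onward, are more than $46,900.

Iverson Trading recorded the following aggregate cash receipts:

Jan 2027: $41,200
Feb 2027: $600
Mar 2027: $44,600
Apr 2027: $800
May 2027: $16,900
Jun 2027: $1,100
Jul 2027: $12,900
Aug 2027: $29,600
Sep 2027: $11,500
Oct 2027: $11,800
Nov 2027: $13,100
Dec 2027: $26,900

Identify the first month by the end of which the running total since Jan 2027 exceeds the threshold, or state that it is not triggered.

Mar 2027

Through Jan 2027: $41,200
Through Feb 2027: $41,800
Through Mar 2027: $86,400 ← exceeds threshold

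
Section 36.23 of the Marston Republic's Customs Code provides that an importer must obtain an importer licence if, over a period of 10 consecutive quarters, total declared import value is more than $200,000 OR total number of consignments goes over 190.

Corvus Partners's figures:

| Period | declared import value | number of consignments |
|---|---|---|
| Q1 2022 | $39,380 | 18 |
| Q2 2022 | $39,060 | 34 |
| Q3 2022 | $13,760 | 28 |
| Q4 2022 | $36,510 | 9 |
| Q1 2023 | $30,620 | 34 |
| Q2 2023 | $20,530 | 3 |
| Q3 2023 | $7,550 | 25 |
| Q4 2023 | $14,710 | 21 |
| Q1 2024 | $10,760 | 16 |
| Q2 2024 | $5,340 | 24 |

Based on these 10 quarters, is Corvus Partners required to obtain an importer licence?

Total declared import value: $39,380 + $39,060 + $13,760 + $36,510 + $30,620 + $20,530 + $7,550 + $14,710 + $10,760 + $5,340 = $218,220 (> $200,000).
Total number of consignments: 18 + 34 + 28 + 9 + 34 + 3 + 25 + 21 + 16 + 24 = 212 (> 190).
The test is 'or': at least one threshold is exceeded.

Yes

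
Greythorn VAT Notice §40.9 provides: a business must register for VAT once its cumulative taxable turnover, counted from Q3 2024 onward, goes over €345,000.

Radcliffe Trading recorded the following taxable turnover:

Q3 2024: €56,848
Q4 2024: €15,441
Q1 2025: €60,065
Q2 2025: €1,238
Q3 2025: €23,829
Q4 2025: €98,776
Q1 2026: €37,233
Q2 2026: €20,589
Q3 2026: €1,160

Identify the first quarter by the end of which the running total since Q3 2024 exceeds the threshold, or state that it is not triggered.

Through Q3 2024: €56,848
Through Q4 2024: €72,289
Through Q1 2025: €132,354
Through Q2 2025: €133,592
Through Q3 2025: €157,421
Through Q4 2025: €256,197
Through Q1 2026: €293,430
Through Q2 2026: €314,019
Through Q3 2026: €315,179
Final cumulative total €315,179 ≤ €345,000; the threshold is never exceeded.

Not triggered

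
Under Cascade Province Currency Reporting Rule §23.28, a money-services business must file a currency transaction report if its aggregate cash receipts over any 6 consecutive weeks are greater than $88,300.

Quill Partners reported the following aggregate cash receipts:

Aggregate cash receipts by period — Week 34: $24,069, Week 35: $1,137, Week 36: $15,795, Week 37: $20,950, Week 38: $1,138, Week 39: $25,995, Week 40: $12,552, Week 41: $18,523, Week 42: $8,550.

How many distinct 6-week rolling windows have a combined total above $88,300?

Week 34–Week 39: $24,069 + $1,137 + $15,795 + $20,950 + $1,138 + $25,995 = $89,084 (over)
Week 35–Week 40: $1,137 + $15,795 + $20,950 + $1,138 + $25,995 + $12,552 = $77,567 (under)
Week 36–Week 41: $15,795 + $20,950 + $1,138 + $25,995 + $12,552 + $18,523 = $94,953 (over)
Week 37–Week 42: $20,950 + $1,138 + $25,995 + $12,552 + $18,523 + $8,550 = $87,708 (under)
2 windows exceed the threshold.

2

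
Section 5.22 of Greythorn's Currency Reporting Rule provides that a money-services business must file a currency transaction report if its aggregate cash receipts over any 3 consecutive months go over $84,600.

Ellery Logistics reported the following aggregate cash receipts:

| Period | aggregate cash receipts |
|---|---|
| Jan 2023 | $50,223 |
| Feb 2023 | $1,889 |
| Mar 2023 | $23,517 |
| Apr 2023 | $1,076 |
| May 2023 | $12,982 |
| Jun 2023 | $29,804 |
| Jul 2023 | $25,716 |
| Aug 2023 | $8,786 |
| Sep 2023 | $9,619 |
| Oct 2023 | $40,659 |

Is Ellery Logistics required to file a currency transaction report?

Jan 2023–Mar 2023: $50,223 + $1,889 + $23,517 = $75,629 (under)
Feb 2023–Apr 2023: $1,889 + $23,517 + $1,076 = $26,482 (under)
Mar 2023–May 2023: $23,517 + $1,076 + $12,982 = $37,575 (under)
Apr 2023–Jun 2023: $1,076 + $12,982 + $29,804 = $43,862 (under)
May 2023–Jul 2023: $12,982 + $29,804 + $25,716 = $68,502 (under)
Jun 2023–Aug 2023: $29,804 + $25,716 + $8,786 = $64,306 (under)
Jul 2023–Sep 2023: $25,716 + $8,786 + $9,619 = $44,121 (under)
Aug 2023–Oct 2023: $8,786 + $9,619 + $40,659 = $59,064 (under)
No window exceeds $84,600.

No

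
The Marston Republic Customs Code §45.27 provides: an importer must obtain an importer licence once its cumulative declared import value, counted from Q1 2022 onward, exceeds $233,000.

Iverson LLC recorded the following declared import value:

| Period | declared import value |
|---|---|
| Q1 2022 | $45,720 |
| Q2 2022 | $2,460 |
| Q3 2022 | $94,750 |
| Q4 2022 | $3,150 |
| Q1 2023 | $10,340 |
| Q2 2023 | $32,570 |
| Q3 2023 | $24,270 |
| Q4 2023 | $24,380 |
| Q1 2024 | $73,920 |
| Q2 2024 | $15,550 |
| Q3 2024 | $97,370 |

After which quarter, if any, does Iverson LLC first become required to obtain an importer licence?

Through Q1 2022: $45,720
Through Q2 2022: $48,180
Through Q3 2022: $142,930
Through Q4 2022: $146,080
Through Q1 2023: $156,420
Through Q2 2023: $188,990
Through Q3 2023: $213,260
Through Q4 2023: $237,640 ← exceeds threshold

Q4 2023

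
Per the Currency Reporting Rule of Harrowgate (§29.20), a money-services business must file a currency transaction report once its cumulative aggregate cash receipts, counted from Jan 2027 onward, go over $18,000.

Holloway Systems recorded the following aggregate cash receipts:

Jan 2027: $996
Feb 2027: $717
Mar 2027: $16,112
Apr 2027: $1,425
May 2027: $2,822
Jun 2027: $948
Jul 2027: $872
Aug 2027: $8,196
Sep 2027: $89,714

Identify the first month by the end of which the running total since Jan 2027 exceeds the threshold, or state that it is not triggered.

Through Jan 2027: $996
Through Feb 2027: $1,713
Through Mar 2027: $17,825
Through Apr 2027: $19,250 ← exceeds threshold

Apr 2027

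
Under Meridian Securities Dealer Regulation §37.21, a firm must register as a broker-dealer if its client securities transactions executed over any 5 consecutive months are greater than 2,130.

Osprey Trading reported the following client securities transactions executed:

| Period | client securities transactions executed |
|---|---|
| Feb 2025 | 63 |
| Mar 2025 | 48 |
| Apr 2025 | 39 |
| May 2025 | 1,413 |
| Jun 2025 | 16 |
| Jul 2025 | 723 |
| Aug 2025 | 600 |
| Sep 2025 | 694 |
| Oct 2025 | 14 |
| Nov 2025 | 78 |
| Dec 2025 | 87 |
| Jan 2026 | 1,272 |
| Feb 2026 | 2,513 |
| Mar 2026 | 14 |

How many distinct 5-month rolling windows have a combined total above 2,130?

6

Feb 2025–Jun 2025: 63 + 48 + 39 + 1,413 + 16 = 1,579 (under)
Mar 2025–Jul 2025: 48 + 39 + 1,413 + 16 + 723 = 2,239 (over)
Apr 2025–Aug 2025: 39 + 1,413 + 16 + 723 + 600 = 2,791 (over)
May 2025–Sep 2025: 1,413 + 16 + 723 + 600 + 694 = 3,446 (over)
Jun 2025–Oct 2025: 16 + 723 + 600 + 694 + 14 = 2,047 (under)
Jul 2025–Nov 2025: 723 + 600 + 694 + 14 + 78 = 2,109 (under)
Aug 2025–Dec 2025: 600 + 694 + 14 + 78 + 87 = 1,473 (under)
Sep 2025–Jan 2026: 694 + 14 + 78 + 87 + 1,272 = 2,145 (over)
Oct 2025–Feb 2026: 14 + 78 + 87 + 1,272 + 2,513 = 3,964 (over)
Nov 2025–Mar 2026: 78 + 87 + 1,272 + 2,513 + 14 = 3,964 (over)
6 windows exceed the threshold.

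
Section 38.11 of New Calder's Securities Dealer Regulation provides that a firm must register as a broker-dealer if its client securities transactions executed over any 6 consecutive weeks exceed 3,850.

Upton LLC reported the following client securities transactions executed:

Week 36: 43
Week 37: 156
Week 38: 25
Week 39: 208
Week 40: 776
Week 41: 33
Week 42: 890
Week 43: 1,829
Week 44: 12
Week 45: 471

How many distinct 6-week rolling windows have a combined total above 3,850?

1

Week 36–Week 41: 43 + 156 + 25 + 208 + 776 + 33 = 1,241 (under)
Week 37–Week 42: 156 + 25 + 208 + 776 + 33 + 890 = 2,088 (under)
Week 38–Week 43: 25 + 208 + 776 + 33 + 890 + 1,829 = 3,761 (under)
Week 39–Week 44: 208 + 776 + 33 + 890 + 1,829 + 12 = 3,748 (under)
Week 40–Week 45: 776 + 33 + 890 + 1,829 + 12 + 471 = 4,011 (over)
1 window exceeds the threshold.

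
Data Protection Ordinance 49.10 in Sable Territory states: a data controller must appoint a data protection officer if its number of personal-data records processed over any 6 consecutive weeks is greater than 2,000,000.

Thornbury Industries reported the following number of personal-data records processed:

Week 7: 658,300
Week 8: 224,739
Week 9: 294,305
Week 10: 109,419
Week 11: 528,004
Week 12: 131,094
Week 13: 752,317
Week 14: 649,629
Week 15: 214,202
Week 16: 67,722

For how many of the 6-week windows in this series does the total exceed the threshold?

Week 7–Week 12: 658,300 + 224,739 + 294,305 + 109,419 + 528,004 + 131,094 = 1,945,861 (under)
Week 8–Week 13: 224,739 + 294,305 + 109,419 + 528,004 + 131,094 + 752,317 = 2,039,878 (over)
Week 9–Week 14: 294,305 + 109,419 + 528,004 + 131,094 + 752,317 + 649,629 = 2,464,768 (over)
Week 10–Week 15: 109,419 + 528,004 + 131,094 + 752,317 + 649,629 + 214,202 = 2,384,665 (over)
Week 11–Week 16: 528,004 + 131,094 + 752,317 + 649,629 + 214,202 + 67,722 = 2,342,968 (over)
4 windows exceed the threshold.

4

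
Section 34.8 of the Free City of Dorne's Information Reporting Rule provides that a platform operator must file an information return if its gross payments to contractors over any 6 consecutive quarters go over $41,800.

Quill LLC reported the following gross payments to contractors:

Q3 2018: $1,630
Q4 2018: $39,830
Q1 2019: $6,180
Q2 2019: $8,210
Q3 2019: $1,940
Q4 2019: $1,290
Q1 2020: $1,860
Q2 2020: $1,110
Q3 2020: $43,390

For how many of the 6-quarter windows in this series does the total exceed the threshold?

Q3 2018–Q4 2019: $1,630 + $39,830 + $6,180 + $8,210 + $1,940 + $1,290 = $59,080 (over)
Q4 2018–Q1 2020: $39,830 + $6,180 + $8,210 + $1,940 + $1,290 + $1,860 = $59,310 (over)
Q1 2019–Q2 2020: $6,180 + $8,210 + $1,940 + $1,290 + $1,860 + $1,110 = $20,590 (under)
Q2 2019–Q3 2020: $8,210 + $1,940 + $1,290 + $1,860 + $1,110 + $43,390 = $57,800 (over)
3 windows exceed the threshold.

3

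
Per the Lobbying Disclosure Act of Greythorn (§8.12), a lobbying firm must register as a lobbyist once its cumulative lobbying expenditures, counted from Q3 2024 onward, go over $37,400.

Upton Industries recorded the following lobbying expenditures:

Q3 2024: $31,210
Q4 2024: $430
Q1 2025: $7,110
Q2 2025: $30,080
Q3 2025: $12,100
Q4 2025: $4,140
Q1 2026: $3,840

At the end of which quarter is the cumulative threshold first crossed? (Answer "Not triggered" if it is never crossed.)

Through Q3 2024: $31,210
Through Q4 2024: $31,640
Through Q1 2025: $38,750 ← exceeds threshold

Q1 2025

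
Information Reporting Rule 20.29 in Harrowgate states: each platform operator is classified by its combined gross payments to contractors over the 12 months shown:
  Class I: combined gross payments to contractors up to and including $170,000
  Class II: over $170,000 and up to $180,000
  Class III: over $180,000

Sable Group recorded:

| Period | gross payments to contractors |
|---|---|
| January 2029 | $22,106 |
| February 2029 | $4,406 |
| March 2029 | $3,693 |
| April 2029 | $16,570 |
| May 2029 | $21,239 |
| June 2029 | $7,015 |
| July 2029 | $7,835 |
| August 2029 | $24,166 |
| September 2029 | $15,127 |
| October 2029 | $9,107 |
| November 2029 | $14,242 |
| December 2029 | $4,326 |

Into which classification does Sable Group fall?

Combined gross payments to contractors: $22,106 + $4,406 + $3,693 + $16,570 + $21,239 + $7,015 + $7,835 + $24,166 + $15,127 + $9,107 + $14,242 + $4,326 = $149,832.
$149,832 ≤ $170,000, so Class I applies.

Class I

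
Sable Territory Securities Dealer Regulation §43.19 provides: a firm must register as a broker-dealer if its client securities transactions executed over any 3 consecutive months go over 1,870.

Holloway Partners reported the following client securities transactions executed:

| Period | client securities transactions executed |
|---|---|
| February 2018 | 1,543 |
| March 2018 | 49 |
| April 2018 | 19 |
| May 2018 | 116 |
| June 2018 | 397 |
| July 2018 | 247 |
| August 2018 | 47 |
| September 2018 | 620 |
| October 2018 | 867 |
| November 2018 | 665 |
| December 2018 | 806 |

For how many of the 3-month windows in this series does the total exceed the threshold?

2

February 2018–April 2018: 1,543 + 49 + 19 = 1,611 (under)
March 2018–May 2018: 49 + 19 + 116 = 184 (under)
April 2018–June 2018: 19 + 116 + 397 = 532 (under)
May 2018–July 2018: 116 + 397 + 247 = 760 (under)
June 2018–August 2018: 397 + 247 + 47 = 691 (under)
July 2018–September 2018: 247 + 47 + 620 = 914 (under)
August 2018–October 2018: 47 + 620 + 867 = 1,534 (under)
September 2018–November 2018: 620 + 867 + 665 = 2,152 (over)
October 2018–December 2018: 867 + 665 + 806 = 2,338 (over)
2 windows exceed the threshold.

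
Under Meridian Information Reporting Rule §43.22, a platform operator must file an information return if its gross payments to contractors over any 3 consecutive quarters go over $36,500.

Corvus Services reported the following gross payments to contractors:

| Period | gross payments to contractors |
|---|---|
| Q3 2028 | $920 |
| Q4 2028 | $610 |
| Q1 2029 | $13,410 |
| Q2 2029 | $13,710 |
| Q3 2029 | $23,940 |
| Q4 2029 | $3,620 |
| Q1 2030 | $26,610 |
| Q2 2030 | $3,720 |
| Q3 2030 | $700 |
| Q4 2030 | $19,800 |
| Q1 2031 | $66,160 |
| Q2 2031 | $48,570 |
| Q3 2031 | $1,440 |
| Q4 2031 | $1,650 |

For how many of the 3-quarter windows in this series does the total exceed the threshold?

Q3 2028–Q1 2029: $920 + $610 + $13,410 = $14,940 (under)
Q4 2028–Q2 2029: $610 + $13,410 + $13,710 = $27,730 (under)
Q1 2029–Q3 2029: $13,410 + $13,710 + $23,940 = $51,060 (over)
Q2 2029–Q4 2029: $13,710 + $23,940 + $3,620 = $41,270 (over)
Q3 2029–Q1 2030: $23,940 + $3,620 + $26,610 = $54,170 (over)
Q4 2029–Q2 2030: $3,620 + $26,610 + $3,720 = $33,950 (under)
Q1 2030–Q3 2030: $26,610 + $3,720 + $700 = $31,030 (under)
Q2 2030–Q4 2030: $3,720 + $700 + $19,800 = $24,220 (under)
Q3 2030–Q1 2031: $700 + $19,800 + $66,160 = $86,660 (over)
Q4 2030–Q2 2031: $19,800 + $66,160 + $48,570 = $134,530 (over)
Q1 2031–Q3 2031: $66,160 + $48,570 + $1,440 = $116,170 (over)
Q2 2031–Q4 2031: $48,570 + $1,440 + $1,650 = $51,660 (over)
7 windows exceed the threshold.

7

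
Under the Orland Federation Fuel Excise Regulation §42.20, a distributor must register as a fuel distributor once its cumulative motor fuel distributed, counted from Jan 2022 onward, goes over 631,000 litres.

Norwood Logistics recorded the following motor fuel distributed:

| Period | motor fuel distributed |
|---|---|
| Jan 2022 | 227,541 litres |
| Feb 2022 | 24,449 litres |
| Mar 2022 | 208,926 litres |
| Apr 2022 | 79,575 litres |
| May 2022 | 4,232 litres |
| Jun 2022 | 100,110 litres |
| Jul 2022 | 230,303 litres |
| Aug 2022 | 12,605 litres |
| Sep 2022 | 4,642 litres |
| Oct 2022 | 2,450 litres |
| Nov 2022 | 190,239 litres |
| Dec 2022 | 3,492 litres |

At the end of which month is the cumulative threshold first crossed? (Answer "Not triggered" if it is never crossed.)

Through Jan 2022: 227,541 litres
Through Feb 2022: 251,990 litres
Through Mar 2022: 460,916 litres
Through Apr 2022: 540,491 litres
Through May 2022: 544,723 litres
Through Jun 2022: 644,833 litres ← exceeds threshold

Jun 2022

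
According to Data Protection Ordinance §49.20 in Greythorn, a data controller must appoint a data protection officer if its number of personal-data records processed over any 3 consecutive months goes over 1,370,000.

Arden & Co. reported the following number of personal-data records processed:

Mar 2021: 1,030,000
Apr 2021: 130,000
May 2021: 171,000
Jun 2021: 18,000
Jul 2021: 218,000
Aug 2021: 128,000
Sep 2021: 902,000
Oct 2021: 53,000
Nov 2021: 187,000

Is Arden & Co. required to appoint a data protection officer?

No

Mar 2021–May 2021: 1,030,000 + 130,000 + 171,000 = 1,331,000 (under)
Apr 2021–Jun 2021: 130,000 + 171,000 + 18,000 = 319,000 (under)
May 2021–Jul 2021: 171,000 + 18,000 + 218,000 = 407,000 (under)
Jun 2021–Aug 2021: 18,000 + 218,000 + 128,000 = 364,000 (under)
Jul 2021–Sep 2021: 218,000 + 128,000 + 902,000 = 1,248,000 (under)
Aug 2021–Oct 2021: 128,000 + 902,000 + 53,000 = 1,083,000 (under)
Sep 2021–Nov 2021: 902,000 + 53,000 + 187,000 = 1,142,000 (under)
No window exceeds 1,370,000.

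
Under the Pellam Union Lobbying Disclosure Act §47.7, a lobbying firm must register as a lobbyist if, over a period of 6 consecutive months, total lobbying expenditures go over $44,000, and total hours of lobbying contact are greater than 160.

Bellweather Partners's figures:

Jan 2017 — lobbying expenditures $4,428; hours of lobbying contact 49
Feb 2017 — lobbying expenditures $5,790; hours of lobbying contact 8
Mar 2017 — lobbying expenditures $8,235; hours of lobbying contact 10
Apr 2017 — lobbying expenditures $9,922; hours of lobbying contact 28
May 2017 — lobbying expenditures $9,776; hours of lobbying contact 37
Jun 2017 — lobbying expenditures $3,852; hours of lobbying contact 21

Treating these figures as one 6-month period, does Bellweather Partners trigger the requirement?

Total lobbying expenditures: $4,428 + $5,790 + $8,235 + $9,922 + $9,776 + $3,852 = $42,003 (≤ $44,000).
Total hours of lobbying contact: 49 + 8 + 10 + 28 + 37 + 21 = 153 (≤ 160).
The test is 'and': the rule requires both, and at least one is not exceeded.

No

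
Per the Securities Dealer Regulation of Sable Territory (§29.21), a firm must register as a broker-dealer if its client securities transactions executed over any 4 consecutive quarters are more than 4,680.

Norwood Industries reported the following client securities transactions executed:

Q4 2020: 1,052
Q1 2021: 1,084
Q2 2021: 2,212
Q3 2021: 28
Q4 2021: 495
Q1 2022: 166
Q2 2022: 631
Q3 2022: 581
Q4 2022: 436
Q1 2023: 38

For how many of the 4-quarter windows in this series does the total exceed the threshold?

0

Q4 2020–Q3 2021: 1,052 + 1,084 + 2,212 + 28 = 4,376 (under)
Q1 2021–Q4 2021: 1,084 + 2,212 + 28 + 495 = 3,819 (under)
Q2 2021–Q1 2022: 2,212 + 28 + 495 + 166 = 2,901 (under)
Q3 2021–Q2 2022: 28 + 495 + 166 + 631 = 1,320 (under)
Q4 2021–Q3 2022: 495 + 166 + 631 + 581 = 1,873 (under)
Q1 2022–Q4 2022: 166 + 631 + 581 + 436 = 1,814 (under)
Q2 2022–Q1 2023: 631 + 581 + 436 + 38 = 1,686 (under)
0 windows exceed the threshold.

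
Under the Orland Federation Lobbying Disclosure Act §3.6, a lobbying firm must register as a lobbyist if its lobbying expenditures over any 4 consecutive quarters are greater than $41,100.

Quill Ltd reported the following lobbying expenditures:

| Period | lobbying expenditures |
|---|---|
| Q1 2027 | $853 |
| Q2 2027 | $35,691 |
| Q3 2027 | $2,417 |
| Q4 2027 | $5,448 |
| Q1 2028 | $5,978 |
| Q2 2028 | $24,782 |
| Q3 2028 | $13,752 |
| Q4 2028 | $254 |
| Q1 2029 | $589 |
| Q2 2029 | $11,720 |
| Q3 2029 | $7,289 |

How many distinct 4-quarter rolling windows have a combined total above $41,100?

4

Q1 2027–Q4 2027: $853 + $35,691 + $2,417 + $5,448 = $44,409 (over)
Q2 2027–Q1 2028: $35,691 + $2,417 + $5,448 + $5,978 = $49,534 (over)
Q3 2027–Q2 2028: $2,417 + $5,448 + $5,978 + $24,782 = $38,625 (under)
Q4 2027–Q3 2028: $5,448 + $5,978 + $24,782 + $13,752 = $49,960 (over)
Q1 2028–Q4 2028: $5,978 + $24,782 + $13,752 + $254 = $44,766 (over)
Q2 2028–Q1 2029: $24,782 + $13,752 + $254 + $589 = $39,377 (under)
Q3 2028–Q2 2029: $13,752 + $254 + $589 + $11,720 = $26,315 (under)
Q4 2028–Q3 2029: $254 + $589 + $11,720 + $7,289 = $19,852 (under)
4 windows exceed the threshold.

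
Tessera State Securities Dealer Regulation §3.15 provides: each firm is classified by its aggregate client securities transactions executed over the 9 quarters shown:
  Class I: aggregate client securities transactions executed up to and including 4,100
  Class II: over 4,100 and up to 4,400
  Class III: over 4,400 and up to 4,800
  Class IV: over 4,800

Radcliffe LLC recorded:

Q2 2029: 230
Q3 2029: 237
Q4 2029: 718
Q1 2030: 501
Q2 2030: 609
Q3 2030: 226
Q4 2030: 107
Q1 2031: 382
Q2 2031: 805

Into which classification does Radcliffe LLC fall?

Class I

Aggregate client securities transactions executed: 230 + 237 + 718 + 501 + 609 + 226 + 107 + 382 + 805 = 3,815.
3,815 ≤ 4,100, so Class I applies.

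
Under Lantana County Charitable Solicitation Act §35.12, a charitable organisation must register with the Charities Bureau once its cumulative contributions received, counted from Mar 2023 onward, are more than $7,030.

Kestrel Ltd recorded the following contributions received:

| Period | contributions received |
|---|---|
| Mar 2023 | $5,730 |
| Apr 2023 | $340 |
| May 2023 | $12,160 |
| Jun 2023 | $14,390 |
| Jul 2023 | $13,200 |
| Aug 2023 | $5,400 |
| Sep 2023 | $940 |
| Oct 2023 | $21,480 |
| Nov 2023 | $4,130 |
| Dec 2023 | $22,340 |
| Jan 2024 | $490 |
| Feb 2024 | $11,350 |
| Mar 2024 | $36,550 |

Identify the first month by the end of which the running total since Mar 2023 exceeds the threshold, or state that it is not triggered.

Through Mar 2023: $5,730
Through Apr 2023: $6,070
Through May 2023: $18,230 ← exceeds threshold

May 2023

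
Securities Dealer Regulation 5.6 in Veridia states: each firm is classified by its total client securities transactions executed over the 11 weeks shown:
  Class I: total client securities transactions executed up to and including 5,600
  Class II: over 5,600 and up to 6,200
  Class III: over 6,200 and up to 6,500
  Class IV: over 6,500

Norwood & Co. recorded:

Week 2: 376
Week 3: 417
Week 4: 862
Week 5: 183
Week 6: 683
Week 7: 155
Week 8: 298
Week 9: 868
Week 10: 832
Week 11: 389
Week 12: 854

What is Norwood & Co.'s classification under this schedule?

Class II

Total client securities transactions executed: 376 + 417 + 862 + 183 + 683 + 155 + 298 + 868 + 832 + 389 + 854 = 5,917.
5,600 < 5,917 ≤ 6,200, so Class II applies.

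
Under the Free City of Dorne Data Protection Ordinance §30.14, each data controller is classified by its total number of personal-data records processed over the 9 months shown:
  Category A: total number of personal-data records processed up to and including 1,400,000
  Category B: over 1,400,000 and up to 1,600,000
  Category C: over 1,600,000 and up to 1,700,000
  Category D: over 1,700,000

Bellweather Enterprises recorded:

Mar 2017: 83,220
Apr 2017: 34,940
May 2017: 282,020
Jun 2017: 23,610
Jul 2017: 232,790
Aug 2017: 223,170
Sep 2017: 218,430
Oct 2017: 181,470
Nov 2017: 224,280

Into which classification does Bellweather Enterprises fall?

Total number of personal-data records processed: 83,220 + 34,940 + 282,020 + 23,610 + 232,790 + 223,170 + 218,430 + 181,470 + 224,280 = 1,503,930.
1,400,000 < 1,503,930 ≤ 1,600,000, so Category B applies.

Category B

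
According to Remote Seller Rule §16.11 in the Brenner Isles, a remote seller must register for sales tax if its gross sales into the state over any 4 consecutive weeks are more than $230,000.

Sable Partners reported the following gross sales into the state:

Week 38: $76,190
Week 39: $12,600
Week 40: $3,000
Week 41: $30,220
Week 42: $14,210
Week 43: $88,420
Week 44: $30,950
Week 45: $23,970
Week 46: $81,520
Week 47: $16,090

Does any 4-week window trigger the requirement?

Week 38–Week 41: $76,190 + $12,600 + $3,000 + $30,220 = $122,010 (under)
Week 39–Week 42: $12,600 + $3,000 + $30,220 + $14,210 = $60,030 (under)
Week 40–Week 43: $3,000 + $30,220 + $14,210 + $88,420 = $135,850 (under)
Week 41–Week 44: $30,220 + $14,210 + $88,420 + $30,950 = $163,800 (under)
Week 42–Week 45: $14,210 + $88,420 + $30,950 + $23,970 = $157,550 (under)
Week 43–Week 46: $88,420 + $30,950 + $23,970 + $81,520 = $224,860 (under)
Week 44–Week 47: $30,950 + $23,970 + $81,520 + $16,090 = $152,530 (under)
No window exceeds $230,000.

No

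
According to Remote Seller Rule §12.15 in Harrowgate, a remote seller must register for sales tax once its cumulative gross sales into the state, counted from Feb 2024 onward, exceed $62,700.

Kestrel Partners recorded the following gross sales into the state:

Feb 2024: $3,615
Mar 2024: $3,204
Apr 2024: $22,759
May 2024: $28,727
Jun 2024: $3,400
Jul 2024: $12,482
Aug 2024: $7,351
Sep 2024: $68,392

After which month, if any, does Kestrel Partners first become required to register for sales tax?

Jul 2024

Through Feb 2024: $3,615
Through Mar 2024: $6,819
Through Apr 2024: $29,578
Through May 2024: $58,305
Through Jun 2024: $61,705
Through Jul 2024: $74,187 ← exceeds threshold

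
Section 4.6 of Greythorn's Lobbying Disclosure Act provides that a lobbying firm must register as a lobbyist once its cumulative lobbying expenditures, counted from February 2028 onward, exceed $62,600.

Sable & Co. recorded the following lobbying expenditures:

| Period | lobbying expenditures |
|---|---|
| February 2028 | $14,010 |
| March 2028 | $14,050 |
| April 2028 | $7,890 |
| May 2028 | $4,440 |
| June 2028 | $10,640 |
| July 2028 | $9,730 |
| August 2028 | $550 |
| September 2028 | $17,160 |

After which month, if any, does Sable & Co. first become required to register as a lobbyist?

Through February 2028: $14,010
Through March 2028: $28,060
Through April 2028: $35,950
Through May 2028: $40,390
Through June 2028: $51,030
Through July 2028: $60,760
Through August 2028: $61,310
Through September 2028: $78,470 ← exceeds threshold

September 2028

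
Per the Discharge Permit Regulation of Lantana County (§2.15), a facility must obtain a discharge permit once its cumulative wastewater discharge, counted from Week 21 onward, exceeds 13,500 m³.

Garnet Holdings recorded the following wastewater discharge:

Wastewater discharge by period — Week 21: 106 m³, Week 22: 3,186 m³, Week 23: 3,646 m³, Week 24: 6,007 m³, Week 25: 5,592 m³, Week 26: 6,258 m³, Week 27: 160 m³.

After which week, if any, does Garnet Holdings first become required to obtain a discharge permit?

Through Week 21: 106 m³
Through Week 22: 3,292 m³
Through Week 23: 6,938 m³
Through Week 24: 12,945 m³
Through Week 25: 18,537 m³ ← exceeds threshold

Week 25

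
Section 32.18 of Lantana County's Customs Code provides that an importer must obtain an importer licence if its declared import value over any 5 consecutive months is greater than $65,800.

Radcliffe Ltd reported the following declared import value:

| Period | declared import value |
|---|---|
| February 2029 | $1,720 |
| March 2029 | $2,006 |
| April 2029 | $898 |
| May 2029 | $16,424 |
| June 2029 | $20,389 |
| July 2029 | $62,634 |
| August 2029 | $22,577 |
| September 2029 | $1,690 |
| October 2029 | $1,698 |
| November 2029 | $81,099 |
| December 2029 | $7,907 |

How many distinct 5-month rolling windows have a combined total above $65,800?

6

February 2029–June 2029: $1,720 + $2,006 + $898 + $16,424 + $20,389 = $41,437 (under)
March 2029–July 2029: $2,006 + $898 + $16,424 + $20,389 + $62,634 = $102,351 (over)
April 2029–August 2029: $898 + $16,424 + $20,389 + $62,634 + $22,577 = $122,922 (over)
May 2029–September 2029: $16,424 + $20,389 + $62,634 + $22,577 + $1,690 = $123,714 (over)
June 2029–October 2029: $20,389 + $62,634 + $22,577 + $1,690 + $1,698 = $108,988 (over)
July 2029–November 2029: $62,634 + $22,577 + $1,690 + $1,698 + $81,099 = $169,698 (over)
August 2029–December 2029: $22,577 + $1,690 + $1,698 + $81,099 + $7,907 = $114,971 (over)
6 windows exceed the threshold.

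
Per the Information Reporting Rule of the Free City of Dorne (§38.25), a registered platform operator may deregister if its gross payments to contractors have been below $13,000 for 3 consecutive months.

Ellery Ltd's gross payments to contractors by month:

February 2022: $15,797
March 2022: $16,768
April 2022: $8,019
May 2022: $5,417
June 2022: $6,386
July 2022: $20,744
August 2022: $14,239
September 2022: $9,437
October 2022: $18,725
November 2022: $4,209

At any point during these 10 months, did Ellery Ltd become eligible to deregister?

Months below $13,000: April 2022, May 2022, June 2022, September 2022, November 2022.
Longest run of consecutive months below the threshold: 3.
3 ≥ 3, so Ellery Ltd became eligible.

Yes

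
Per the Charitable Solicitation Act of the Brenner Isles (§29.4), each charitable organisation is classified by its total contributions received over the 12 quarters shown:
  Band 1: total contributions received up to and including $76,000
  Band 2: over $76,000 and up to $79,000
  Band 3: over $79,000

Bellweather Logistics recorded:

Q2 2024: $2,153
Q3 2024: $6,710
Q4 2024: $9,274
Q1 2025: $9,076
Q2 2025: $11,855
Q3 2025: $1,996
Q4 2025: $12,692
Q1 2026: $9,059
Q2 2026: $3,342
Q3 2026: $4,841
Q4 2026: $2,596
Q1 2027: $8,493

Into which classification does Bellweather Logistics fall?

Band 3

Total contributions received: $2,153 + $6,710 + $9,274 + $9,076 + $11,855 + $1,996 + $12,692 + $9,059 + $3,342 + $4,841 + $2,596 + $8,493 = $82,087.
$82,087 > $79,000, so Band 3 applies.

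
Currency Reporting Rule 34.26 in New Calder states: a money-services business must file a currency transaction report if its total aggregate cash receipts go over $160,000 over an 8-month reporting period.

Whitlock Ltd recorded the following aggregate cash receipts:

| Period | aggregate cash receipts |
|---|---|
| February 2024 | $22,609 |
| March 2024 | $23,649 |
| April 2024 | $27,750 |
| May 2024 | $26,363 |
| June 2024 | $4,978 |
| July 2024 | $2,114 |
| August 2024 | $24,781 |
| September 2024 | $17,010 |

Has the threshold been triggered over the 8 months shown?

No

Total aggregate cash receipts: $22,609 + $23,649 + $27,750 + $26,363 + $4,978 + $2,114 + $24,781 + $17,010 = $149,254.
$149,254 ≤ $160,000, so the threshold is not exceeded.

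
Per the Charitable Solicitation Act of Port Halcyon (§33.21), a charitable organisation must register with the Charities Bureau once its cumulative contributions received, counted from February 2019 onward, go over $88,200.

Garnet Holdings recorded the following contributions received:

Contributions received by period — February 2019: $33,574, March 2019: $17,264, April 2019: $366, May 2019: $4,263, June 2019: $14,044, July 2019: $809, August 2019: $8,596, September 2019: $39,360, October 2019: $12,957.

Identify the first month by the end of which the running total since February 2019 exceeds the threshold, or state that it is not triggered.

September 2019

Through February 2019: $33,574
Through March 2019: $50,838
Through April 2019: $51,204
Through May 2019: $55,467
Through June 2019: $69,511
Through July 2019: $70,320
Through August 2019: $78,916
Through September 2019: $118,276 ← exceeds threshold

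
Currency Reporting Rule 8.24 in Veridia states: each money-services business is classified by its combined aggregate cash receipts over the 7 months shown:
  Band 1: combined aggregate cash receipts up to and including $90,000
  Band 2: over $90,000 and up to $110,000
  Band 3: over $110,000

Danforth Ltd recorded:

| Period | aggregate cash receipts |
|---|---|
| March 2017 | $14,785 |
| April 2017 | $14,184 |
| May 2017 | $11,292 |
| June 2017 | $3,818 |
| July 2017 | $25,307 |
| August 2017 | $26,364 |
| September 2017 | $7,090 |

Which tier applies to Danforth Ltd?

Band 2

Combined aggregate cash receipts: $14,785 + $14,184 + $11,292 + $3,818 + $25,307 + $26,364 + $7,090 = $102,840.
$90,000 < $102,840 ≤ $110,000, so Band 2 applies.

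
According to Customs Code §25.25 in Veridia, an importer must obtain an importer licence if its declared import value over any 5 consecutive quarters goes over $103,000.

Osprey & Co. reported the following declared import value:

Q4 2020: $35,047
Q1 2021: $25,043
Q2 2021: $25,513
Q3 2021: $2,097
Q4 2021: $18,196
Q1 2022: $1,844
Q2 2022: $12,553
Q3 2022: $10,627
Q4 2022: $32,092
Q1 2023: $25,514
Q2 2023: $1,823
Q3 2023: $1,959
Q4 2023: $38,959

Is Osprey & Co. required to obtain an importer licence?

Yes

Q4 2020–Q4 2021: $35,047 + $25,043 + $25,513 + $2,097 + $18,196 = $105,896 (over)
Q1 2021–Q1 2022: $25,043 + $25,513 + $2,097 + $18,196 + $1,844 = $72,693 (under)
Q2 2021–Q2 2022: $25,513 + $2,097 + $18,196 + $1,844 + $12,553 = $60,203 (under)
Q3 2021–Q3 2022: $2,097 + $18,196 + $1,844 + $12,553 + $10,627 = $45,317 (under)
Q4 2021–Q4 2022: $18,196 + $1,844 + $12,553 + $10,627 + $32,092 = $75,312 (under)
Q1 2022–Q1 2023: $1,844 + $12,553 + $10,627 + $32,092 + $25,514 = $82,630 (under)
Q2 2022–Q2 2023: $12,553 + $10,627 + $32,092 + $25,514 + $1,823 = $82,609 (under)
Q3 2022–Q3 2023: $10,627 + $32,092 + $25,514 + $1,823 + $1,959 = $72,015 (under)
Q4 2022–Q4 2023: $32,092 + $25,514 + $1,823 + $1,959 + $38,959 = $100,347 (under)
At least one window exceeds $103,000.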